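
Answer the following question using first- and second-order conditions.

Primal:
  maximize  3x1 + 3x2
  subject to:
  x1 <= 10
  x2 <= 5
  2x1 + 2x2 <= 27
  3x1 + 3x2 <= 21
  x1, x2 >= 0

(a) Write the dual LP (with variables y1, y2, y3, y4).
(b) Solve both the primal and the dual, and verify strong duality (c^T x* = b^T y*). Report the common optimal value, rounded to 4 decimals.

The standard primal-dual pair for 'max c^T x s.t. A x <= b, x >= 0' is:
  Dual:  min b^T y  s.t.  A^T y >= c,  y >= 0.

So the dual LP is:
  minimize  10y1 + 5y2 + 27y3 + 21y4
  subject to:
    y1 + 2y3 + 3y4 >= 3
    y2 + 2y3 + 3y4 >= 3
    y1, y2, y3, y4 >= 0

Solving the primal: x* = (7, 0).
  primal value c^T x* = 21.
Solving the dual: y* = (0, 0, 0, 1).
  dual value b^T y* = 21.
Strong duality: c^T x* = b^T y*. Confirmed.

21


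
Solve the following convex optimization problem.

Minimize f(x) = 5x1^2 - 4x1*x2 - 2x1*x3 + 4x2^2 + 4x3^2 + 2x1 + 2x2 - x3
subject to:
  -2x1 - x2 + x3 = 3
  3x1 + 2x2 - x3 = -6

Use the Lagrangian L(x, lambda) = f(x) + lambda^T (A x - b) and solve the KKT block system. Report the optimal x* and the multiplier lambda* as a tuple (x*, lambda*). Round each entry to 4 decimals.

Form the Lagrangian:
  L(x, lambda) = (1/2) x^T Q x + c^T x + lambda^T (A x - b)
Stationarity (grad_x L = 0): Q x + c + A^T lambda = 0.
Primal feasibility: A x = b.

This gives the KKT block system:
  [ Q   A^T ] [ x     ]   [-c ]
  [ A    0  ] [ lambda ] = [ b ]

Solving the linear system:
  x*      = (-1.1667, -1.8333, -1.1667)
  lambda* = (24, 16)
  f(x*)   = 9.5833

x* = (-1.1667, -1.8333, -1.1667), lambda* = (24, 16)


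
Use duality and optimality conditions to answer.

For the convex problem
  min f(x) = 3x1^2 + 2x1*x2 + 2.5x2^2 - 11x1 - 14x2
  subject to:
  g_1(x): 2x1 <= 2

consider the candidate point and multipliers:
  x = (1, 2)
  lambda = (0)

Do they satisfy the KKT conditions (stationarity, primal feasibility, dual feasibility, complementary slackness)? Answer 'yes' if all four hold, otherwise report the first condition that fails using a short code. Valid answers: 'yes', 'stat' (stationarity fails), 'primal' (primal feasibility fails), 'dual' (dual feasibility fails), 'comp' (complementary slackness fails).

Gradient of f: grad f(x) = Q x + c = (-1, -2)
Constraint values g_i(x) = a_i^T x - b_i:
  g_1((1, 2)) = 0
Stationarity residual: grad f(x) + sum_i lambda_i a_i = (-1, -2)
  -> stationarity FAILS
Primal feasibility (all g_i <= 0): OK
Dual feasibility (all lambda_i >= 0): OK
Complementary slackness (lambda_i * g_i(x) = 0 for all i): OK

Verdict: the first failing condition is stationarity -> stat.

stat


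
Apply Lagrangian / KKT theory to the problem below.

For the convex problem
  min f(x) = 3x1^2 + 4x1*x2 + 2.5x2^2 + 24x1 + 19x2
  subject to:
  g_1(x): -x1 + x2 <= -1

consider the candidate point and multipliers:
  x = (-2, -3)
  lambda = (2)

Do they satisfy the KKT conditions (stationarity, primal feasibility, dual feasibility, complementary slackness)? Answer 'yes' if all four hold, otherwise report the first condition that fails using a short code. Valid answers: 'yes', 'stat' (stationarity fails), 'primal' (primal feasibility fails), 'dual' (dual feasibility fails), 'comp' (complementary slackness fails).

Gradient of f: grad f(x) = Q x + c = (0, -4)
Constraint values g_i(x) = a_i^T x - b_i:
  g_1((-2, -3)) = 0
Stationarity residual: grad f(x) + sum_i lambda_i a_i = (-2, -2)
  -> stationarity FAILS
Primal feasibility (all g_i <= 0): OK
Dual feasibility (all lambda_i >= 0): OK
Complementary slackness (lambda_i * g_i(x) = 0 for all i): OK

Verdict: the first failing condition is stationarity -> stat.

stat


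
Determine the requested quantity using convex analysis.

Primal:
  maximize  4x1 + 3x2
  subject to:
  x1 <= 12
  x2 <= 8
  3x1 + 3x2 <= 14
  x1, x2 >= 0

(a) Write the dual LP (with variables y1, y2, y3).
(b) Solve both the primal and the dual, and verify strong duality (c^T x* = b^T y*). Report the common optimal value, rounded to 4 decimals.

The standard primal-dual pair for 'max c^T x s.t. A x <= b, x >= 0' is:
  Dual:  min b^T y  s.t.  A^T y >= c,  y >= 0.

So the dual LP is:
  minimize  12y1 + 8y2 + 14y3
  subject to:
    y1 + 3y3 >= 4
    y2 + 3y3 >= 3
    y1, y2, y3 >= 0

Solving the primal: x* = (4.6667, 0).
  primal value c^T x* = 18.6667.
Solving the dual: y* = (0, 0, 1.3333).
  dual value b^T y* = 18.6667.
Strong duality: c^T x* = b^T y*. Confirmed.

18.6667


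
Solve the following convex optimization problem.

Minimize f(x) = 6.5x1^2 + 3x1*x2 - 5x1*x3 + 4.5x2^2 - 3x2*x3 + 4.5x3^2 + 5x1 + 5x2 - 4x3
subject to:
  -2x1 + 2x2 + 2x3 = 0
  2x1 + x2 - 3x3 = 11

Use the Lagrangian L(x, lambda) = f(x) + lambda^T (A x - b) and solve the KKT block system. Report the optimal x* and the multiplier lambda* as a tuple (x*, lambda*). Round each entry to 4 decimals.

Form the Lagrangian:
  L(x, lambda) = (1/2) x^T Q x + c^T x + lambda^T (A x - b)
Stationarity (grad_x L = 0): Q x + c + A^T lambda = 0.
Primal feasibility: A x = b.

This gives the KKT block system:
  [ Q   A^T ] [ x     ]   [-c ]
  [ A    0  ] [ lambda ] = [ b ]

Solving the linear system:
  x*      = (-0.7609, 2.5598, -3.3207)
  lambda* = (-8.6739, -18.3696)
  f(x*)   = 112.1712

x* = (-0.7609, 2.5598, -3.3207), lambda* = (-8.6739, -18.3696)


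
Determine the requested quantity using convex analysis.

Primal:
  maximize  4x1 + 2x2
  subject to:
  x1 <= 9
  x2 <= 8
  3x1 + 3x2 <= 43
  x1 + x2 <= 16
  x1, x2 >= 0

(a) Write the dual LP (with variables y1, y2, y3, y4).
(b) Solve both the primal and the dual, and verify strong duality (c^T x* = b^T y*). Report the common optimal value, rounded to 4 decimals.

The standard primal-dual pair for 'max c^T x s.t. A x <= b, x >= 0' is:
  Dual:  min b^T y  s.t.  A^T y >= c,  y >= 0.

So the dual LP is:
  minimize  9y1 + 8y2 + 43y3 + 16y4
  subject to:
    y1 + 3y3 + y4 >= 4
    y2 + 3y3 + y4 >= 2
    y1, y2, y3, y4 >= 0

Solving the primal: x* = (9, 5.3333).
  primal value c^T x* = 46.6667.
Solving the dual: y* = (2, 0, 0.6667, 0).
  dual value b^T y* = 46.6667.
Strong duality: c^T x* = b^T y*. Confirmed.

46.6667


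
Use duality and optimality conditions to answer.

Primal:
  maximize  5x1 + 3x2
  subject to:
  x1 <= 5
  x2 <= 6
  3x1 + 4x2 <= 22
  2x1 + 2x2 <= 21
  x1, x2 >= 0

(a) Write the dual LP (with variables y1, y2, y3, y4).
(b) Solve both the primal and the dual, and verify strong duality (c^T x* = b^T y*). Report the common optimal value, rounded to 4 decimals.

The standard primal-dual pair for 'max c^T x s.t. A x <= b, x >= 0' is:
  Dual:  min b^T y  s.t.  A^T y >= c,  y >= 0.

So the dual LP is:
  minimize  5y1 + 6y2 + 22y3 + 21y4
  subject to:
    y1 + 3y3 + 2y4 >= 5
    y2 + 4y3 + 2y4 >= 3
    y1, y2, y3, y4 >= 0

Solving the primal: x* = (5, 1.75).
  primal value c^T x* = 30.25.
Solving the dual: y* = (2.75, 0, 0.75, 0).
  dual value b^T y* = 30.25.
Strong duality: c^T x* = b^T y*. Confirmed.

30.25


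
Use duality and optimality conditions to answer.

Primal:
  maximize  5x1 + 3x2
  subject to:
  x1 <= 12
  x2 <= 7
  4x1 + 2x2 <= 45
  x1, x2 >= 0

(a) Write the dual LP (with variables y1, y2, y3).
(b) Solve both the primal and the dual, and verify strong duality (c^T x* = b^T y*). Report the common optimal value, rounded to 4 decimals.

The standard primal-dual pair for 'max c^T x s.t. A x <= b, x >= 0' is:
  Dual:  min b^T y  s.t.  A^T y >= c,  y >= 0.

So the dual LP is:
  minimize  12y1 + 7y2 + 45y3
  subject to:
    y1 + 4y3 >= 5
    y2 + 2y3 >= 3
    y1, y2, y3 >= 0

Solving the primal: x* = (7.75, 7).
  primal value c^T x* = 59.75.
Solving the dual: y* = (0, 0.5, 1.25).
  dual value b^T y* = 59.75.
Strong duality: c^T x* = b^T y*. Confirmed.

59.75


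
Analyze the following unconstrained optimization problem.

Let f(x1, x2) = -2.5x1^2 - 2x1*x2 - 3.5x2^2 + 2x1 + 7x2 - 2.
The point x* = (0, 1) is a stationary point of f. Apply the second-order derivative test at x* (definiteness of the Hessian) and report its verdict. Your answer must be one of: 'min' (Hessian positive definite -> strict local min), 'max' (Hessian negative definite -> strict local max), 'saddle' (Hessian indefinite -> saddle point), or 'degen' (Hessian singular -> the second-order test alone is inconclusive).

Compute the Hessian H = grad^2 f:
  H = [[-5, -2], [-2, -7]]
Verify stationarity: grad f(x*) = H x* + g = (0, 0).
Eigenvalues of H: -8.2361, -3.7639.
Both eigenvalues < 0, so H is negative definite -> x* is a strict local max.

max


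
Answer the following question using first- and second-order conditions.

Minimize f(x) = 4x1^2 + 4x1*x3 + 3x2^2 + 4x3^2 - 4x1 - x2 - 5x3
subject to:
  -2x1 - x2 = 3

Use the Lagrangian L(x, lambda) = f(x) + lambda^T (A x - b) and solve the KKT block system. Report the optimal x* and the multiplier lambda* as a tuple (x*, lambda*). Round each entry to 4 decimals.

Form the Lagrangian:
  L(x, lambda) = (1/2) x^T Q x + c^T x + lambda^T (A x - b)
Stationarity (grad_x L = 0): Q x + c + A^T lambda = 0.
Primal feasibility: A x = b.

This gives the KKT block system:
  [ Q   A^T ] [ x     ]   [-c ]
  [ A    0  ] [ lambda ] = [ b ]

Solving the linear system:
  x*      = (-1.2167, -0.5667, 1.2333)
  lambda* = (-4.4)
  f(x*)   = 6.2333

x* = (-1.2167, -0.5667, 1.2333), lambda* = (-4.4)


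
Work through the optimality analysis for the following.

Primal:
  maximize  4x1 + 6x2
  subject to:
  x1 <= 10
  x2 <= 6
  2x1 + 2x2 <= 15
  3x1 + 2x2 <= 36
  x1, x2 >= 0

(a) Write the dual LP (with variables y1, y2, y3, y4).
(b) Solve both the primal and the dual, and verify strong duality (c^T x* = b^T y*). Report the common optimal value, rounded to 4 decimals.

The standard primal-dual pair for 'max c^T x s.t. A x <= b, x >= 0' is:
  Dual:  min b^T y  s.t.  A^T y >= c,  y >= 0.

So the dual LP is:
  minimize  10y1 + 6y2 + 15y3 + 36y4
  subject to:
    y1 + 2y3 + 3y4 >= 4
    y2 + 2y3 + 2y4 >= 6
    y1, y2, y3, y4 >= 0

Solving the primal: x* = (1.5, 6).
  primal value c^T x* = 42.
Solving the dual: y* = (0, 2, 2, 0).
  dual value b^T y* = 42.
Strong duality: c^T x* = b^T y*. Confirmed.

42


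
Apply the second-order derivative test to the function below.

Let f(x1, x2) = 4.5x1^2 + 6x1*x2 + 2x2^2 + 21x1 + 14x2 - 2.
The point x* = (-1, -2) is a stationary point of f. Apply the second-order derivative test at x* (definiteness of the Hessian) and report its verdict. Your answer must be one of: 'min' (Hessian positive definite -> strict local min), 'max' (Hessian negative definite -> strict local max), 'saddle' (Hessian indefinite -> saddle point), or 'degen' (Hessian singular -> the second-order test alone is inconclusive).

Compute the Hessian H = grad^2 f:
  H = [[9, 6], [6, 4]]
Verify stationarity: grad f(x*) = H x* + g = (0, 0).
Eigenvalues of H: 0, 13.
H has a zero eigenvalue (singular; positive semidefinite but not definite), so H is neither positive definite, negative definite, nor indefinite. The second-order test alone is inconclusive -> degen.
(Indeed, f is constant along the null direction of H through x*, so x* is not a strict local extremum.)

degen


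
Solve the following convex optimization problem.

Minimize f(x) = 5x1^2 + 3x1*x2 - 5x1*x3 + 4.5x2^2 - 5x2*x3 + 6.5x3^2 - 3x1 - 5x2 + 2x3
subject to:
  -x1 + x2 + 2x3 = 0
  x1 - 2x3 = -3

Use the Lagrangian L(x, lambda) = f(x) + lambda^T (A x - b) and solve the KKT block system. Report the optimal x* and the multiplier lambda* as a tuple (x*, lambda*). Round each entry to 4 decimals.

Form the Lagrangian:
  L(x, lambda) = (1/2) x^T Q x + c^T x + lambda^T (A x - b)
Stationarity (grad_x L = 0): Q x + c + A^T lambda = 0.
Primal feasibility: A x = b.

This gives the KKT block system:
  [ Q   A^T ] [ x     ]   [-c ]
  [ A    0  ] [ lambda ] = [ b ]

Solving the linear system:
  x*      = (0.1515, -3, 1.5758)
  lambda* = (39.4242, 57.7879)
  f(x*)   = 95.5303

x* = (0.1515, -3, 1.5758), lambda* = (39.4242, 57.7879)


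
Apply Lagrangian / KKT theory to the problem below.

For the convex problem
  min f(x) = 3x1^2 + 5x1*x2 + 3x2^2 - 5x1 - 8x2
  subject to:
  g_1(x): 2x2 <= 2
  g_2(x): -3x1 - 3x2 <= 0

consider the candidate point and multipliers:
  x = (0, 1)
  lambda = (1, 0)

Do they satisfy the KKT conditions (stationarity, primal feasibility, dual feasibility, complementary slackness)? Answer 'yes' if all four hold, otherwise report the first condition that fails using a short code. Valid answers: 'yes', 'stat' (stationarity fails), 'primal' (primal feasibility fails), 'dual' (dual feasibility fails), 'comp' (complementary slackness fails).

Gradient of f: grad f(x) = Q x + c = (0, -2)
Constraint values g_i(x) = a_i^T x - b_i:
  g_1((0, 1)) = 0
  g_2((0, 1)) = -3
Stationarity residual: grad f(x) + sum_i lambda_i a_i = (0, 0)
  -> stationarity OK
Primal feasibility (all g_i <= 0): OK
Dual feasibility (all lambda_i >= 0): OK
Complementary slackness (lambda_i * g_i(x) = 0 for all i): OK

Verdict: yes, KKT holds.

yes


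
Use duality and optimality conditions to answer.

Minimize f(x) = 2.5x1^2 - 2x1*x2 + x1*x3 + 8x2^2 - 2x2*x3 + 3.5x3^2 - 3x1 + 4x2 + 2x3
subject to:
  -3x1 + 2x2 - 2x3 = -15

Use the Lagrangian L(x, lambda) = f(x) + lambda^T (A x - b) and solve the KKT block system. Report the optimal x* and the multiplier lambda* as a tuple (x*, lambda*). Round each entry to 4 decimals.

Form the Lagrangian:
  L(x, lambda) = (1/2) x^T Q x + c^T x + lambda^T (A x - b)
Stationarity (grad_x L = 0): Q x + c + A^T lambda = 0.
Primal feasibility: A x = b.

This gives the KKT block system:
  [ Q   A^T ] [ x     ]   [-c ]
  [ A    0  ] [ lambda ] = [ b ]

Solving the linear system:
  x*      = (4.1434, -0.4358, 0.8491)
  lambda* = (6.4792)
  f(x*)   = 42.3566

x* = (4.1434, -0.4358, 0.8491), lambda* = (6.4792)


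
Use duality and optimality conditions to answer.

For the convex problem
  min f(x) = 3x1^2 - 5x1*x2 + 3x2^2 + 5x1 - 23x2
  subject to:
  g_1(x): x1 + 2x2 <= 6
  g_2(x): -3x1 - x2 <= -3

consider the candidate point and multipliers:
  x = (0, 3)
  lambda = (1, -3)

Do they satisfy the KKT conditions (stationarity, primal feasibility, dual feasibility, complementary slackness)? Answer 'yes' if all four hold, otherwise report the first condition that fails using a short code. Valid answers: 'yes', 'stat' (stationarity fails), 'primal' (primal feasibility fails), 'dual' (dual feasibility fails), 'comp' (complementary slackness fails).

Gradient of f: grad f(x) = Q x + c = (-10, -5)
Constraint values g_i(x) = a_i^T x - b_i:
  g_1((0, 3)) = 0
  g_2((0, 3)) = 0
Stationarity residual: grad f(x) + sum_i lambda_i a_i = (0, 0)
  -> stationarity OK
Primal feasibility (all g_i <= 0): OK
Dual feasibility (all lambda_i >= 0): FAILS
Complementary slackness (lambda_i * g_i(x) = 0 for all i): OK

Verdict: the first failing condition is dual_feasibility -> dual.

dual


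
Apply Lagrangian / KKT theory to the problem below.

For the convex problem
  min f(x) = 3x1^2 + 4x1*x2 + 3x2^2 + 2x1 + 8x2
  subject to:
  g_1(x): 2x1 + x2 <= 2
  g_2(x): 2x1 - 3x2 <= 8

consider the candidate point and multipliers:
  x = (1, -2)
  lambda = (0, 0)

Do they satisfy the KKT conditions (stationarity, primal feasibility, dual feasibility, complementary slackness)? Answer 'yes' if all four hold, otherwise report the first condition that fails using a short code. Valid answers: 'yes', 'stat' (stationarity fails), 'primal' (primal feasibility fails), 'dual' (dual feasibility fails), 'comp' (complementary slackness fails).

Gradient of f: grad f(x) = Q x + c = (0, 0)
Constraint values g_i(x) = a_i^T x - b_i:
  g_1((1, -2)) = -2
  g_2((1, -2)) = 0
Stationarity residual: grad f(x) + sum_i lambda_i a_i = (0, 0)
  -> stationarity OK
Primal feasibility (all g_i <= 0): OK
Dual feasibility (all lambda_i >= 0): OK
Complementary slackness (lambda_i * g_i(x) = 0 for all i): OK

Verdict: yes, KKT holds.

yes


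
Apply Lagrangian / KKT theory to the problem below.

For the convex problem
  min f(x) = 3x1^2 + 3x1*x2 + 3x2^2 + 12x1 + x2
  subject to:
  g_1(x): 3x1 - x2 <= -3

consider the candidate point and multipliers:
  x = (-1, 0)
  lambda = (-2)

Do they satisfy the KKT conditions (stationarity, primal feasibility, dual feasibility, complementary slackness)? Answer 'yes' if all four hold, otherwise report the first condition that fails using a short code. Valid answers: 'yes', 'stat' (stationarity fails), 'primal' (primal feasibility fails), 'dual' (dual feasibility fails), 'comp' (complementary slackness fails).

Gradient of f: grad f(x) = Q x + c = (6, -2)
Constraint values g_i(x) = a_i^T x - b_i:
  g_1((-1, 0)) = 0
Stationarity residual: grad f(x) + sum_i lambda_i a_i = (0, 0)
  -> stationarity OK
Primal feasibility (all g_i <= 0): OK
Dual feasibility (all lambda_i >= 0): FAILS
Complementary slackness (lambda_i * g_i(x) = 0 for all i): OK

Verdict: the first failing condition is dual_feasibility -> dual.

dual


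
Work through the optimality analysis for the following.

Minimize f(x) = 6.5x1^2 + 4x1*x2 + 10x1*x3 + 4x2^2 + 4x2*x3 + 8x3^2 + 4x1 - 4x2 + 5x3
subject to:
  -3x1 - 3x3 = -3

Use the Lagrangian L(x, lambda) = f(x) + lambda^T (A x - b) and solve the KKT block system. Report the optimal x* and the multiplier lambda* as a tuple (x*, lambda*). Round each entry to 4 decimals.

Form the Lagrangian:
  L(x, lambda) = (1/2) x^T Q x + c^T x + lambda^T (A x - b)
Stationarity (grad_x L = 0): Q x + c + A^T lambda = 0.
Primal feasibility: A x = b.

This gives the KKT block system:
  [ Q   A^T ] [ x     ]   [-c ]
  [ A    0  ] [ lambda ] = [ b ]

Solving the linear system:
  x*      = (0.7778, 0, 0.2222)
  lambda* = (5.4444)
  f(x*)   = 10.2778

x* = (0.7778, 0, 0.2222), lambda* = (5.4444)


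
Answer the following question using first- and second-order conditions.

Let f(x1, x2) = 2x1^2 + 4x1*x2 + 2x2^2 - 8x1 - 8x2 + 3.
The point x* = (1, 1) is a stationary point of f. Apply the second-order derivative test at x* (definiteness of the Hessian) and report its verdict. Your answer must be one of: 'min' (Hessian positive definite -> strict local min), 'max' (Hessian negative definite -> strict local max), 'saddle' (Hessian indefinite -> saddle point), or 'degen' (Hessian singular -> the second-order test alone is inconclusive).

Compute the Hessian H = grad^2 f:
  H = [[4, 4], [4, 4]]
Verify stationarity: grad f(x*) = H x* + g = (0, 0).
Eigenvalues of H: 0, 8.
H has a zero eigenvalue (singular; positive semidefinite but not definite), so H is neither positive definite, negative definite, nor indefinite. The second-order test alone is inconclusive -> degen.
(Indeed, f is constant along the null direction of H through x*, so x* is not a strict local extremum.)

degen


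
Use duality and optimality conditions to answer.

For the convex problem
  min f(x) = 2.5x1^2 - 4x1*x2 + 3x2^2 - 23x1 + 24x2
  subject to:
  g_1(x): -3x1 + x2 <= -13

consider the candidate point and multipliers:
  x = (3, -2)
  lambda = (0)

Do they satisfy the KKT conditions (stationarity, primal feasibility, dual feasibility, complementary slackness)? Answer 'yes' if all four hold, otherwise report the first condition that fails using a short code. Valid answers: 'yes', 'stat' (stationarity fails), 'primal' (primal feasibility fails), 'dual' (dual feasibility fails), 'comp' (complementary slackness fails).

Gradient of f: grad f(x) = Q x + c = (0, 0)
Constraint values g_i(x) = a_i^T x - b_i:
  g_1((3, -2)) = 2
Stationarity residual: grad f(x) + sum_i lambda_i a_i = (0, 0)
  -> stationarity OK
Primal feasibility (all g_i <= 0): FAILS
Dual feasibility (all lambda_i >= 0): OK
Complementary slackness (lambda_i * g_i(x) = 0 for all i): OK

Verdict: the first failing condition is primal_feasibility -> primal.

primal


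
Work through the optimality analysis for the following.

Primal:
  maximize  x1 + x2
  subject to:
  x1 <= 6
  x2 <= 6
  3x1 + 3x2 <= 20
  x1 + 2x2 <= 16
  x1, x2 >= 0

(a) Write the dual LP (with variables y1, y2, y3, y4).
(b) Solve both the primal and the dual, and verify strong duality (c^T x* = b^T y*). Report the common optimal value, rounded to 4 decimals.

The standard primal-dual pair for 'max c^T x s.t. A x <= b, x >= 0' is:
  Dual:  min b^T y  s.t.  A^T y >= c,  y >= 0.

So the dual LP is:
  minimize  6y1 + 6y2 + 20y3 + 16y4
  subject to:
    y1 + 3y3 + y4 >= 1
    y2 + 3y3 + 2y4 >= 1
    y1, y2, y3, y4 >= 0

Solving the primal: x* = (6, 0.6667).
  primal value c^T x* = 6.6667.
Solving the dual: y* = (0, 0, 0.3333, 0).
  dual value b^T y* = 6.6667.
Strong duality: c^T x* = b^T y*. Confirmed.

6.6667


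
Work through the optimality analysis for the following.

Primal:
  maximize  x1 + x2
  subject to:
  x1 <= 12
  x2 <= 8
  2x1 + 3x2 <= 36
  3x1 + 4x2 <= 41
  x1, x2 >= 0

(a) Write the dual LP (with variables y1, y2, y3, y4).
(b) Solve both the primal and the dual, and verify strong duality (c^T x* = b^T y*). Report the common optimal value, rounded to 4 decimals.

The standard primal-dual pair for 'max c^T x s.t. A x <= b, x >= 0' is:
  Dual:  min b^T y  s.t.  A^T y >= c,  y >= 0.

So the dual LP is:
  minimize  12y1 + 8y2 + 36y3 + 41y4
  subject to:
    y1 + 2y3 + 3y4 >= 1
    y2 + 3y3 + 4y4 >= 1
    y1, y2, y3, y4 >= 0

Solving the primal: x* = (12, 1.25).
  primal value c^T x* = 13.25.
Solving the dual: y* = (0.25, 0, 0, 0.25).
  dual value b^T y* = 13.25.
Strong duality: c^T x* = b^T y*. Confirmed.

13.25


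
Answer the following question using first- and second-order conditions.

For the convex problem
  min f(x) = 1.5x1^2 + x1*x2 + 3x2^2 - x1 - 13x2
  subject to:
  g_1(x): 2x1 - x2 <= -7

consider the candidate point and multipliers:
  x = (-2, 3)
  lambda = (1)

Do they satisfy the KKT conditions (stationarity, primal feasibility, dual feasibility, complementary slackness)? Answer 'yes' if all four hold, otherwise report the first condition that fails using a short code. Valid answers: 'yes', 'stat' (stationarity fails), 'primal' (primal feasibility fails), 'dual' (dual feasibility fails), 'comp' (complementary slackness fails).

Gradient of f: grad f(x) = Q x + c = (-4, 3)
Constraint values g_i(x) = a_i^T x - b_i:
  g_1((-2, 3)) = 0
Stationarity residual: grad f(x) + sum_i lambda_i a_i = (-2, 2)
  -> stationarity FAILS
Primal feasibility (all g_i <= 0): OK
Dual feasibility (all lambda_i >= 0): OK
Complementary slackness (lambda_i * g_i(x) = 0 for all i): OK

Verdict: the first failing condition is stationarity -> stat.

stat


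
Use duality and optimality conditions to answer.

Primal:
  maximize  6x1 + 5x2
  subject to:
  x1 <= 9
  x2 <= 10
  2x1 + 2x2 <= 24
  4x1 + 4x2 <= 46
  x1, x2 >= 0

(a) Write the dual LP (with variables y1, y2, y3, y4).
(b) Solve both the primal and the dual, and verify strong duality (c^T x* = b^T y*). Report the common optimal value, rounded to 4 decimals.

The standard primal-dual pair for 'max c^T x s.t. A x <= b, x >= 0' is:
  Dual:  min b^T y  s.t.  A^T y >= c,  y >= 0.

So the dual LP is:
  minimize  9y1 + 10y2 + 24y3 + 46y4
  subject to:
    y1 + 2y3 + 4y4 >= 6
    y2 + 2y3 + 4y4 >= 5
    y1, y2, y3, y4 >= 0

Solving the primal: x* = (9, 2.5).
  primal value c^T x* = 66.5.
Solving the dual: y* = (1, 0, 0, 1.25).
  dual value b^T y* = 66.5.
Strong duality: c^T x* = b^T y*. Confirmed.

66.5


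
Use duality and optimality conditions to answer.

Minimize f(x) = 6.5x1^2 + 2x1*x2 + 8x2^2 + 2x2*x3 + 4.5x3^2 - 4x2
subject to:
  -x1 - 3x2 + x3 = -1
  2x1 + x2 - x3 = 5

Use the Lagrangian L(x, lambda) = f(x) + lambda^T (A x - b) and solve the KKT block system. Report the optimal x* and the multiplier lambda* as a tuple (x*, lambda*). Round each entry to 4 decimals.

Form the Lagrangian:
  L(x, lambda) = (1/2) x^T Q x + c^T x + lambda^T (A x - b)
Stationarity (grad_x L = 0): Q x + c + A^T lambda = 0.
Primal feasibility: A x = b.

This gives the KKT block system:
  [ Q   A^T ] [ x     ]   [-c ]
  [ A    0  ] [ lambda ] = [ b ]

Solving the linear system:
  x*      = (2.4486, -0.7757, -0.8785)
  lambda* = (-11.3645, -20.8224)
  f(x*)   = 47.9252

x* = (2.4486, -0.7757, -0.8785), lambda* = (-11.3645, -20.8224)


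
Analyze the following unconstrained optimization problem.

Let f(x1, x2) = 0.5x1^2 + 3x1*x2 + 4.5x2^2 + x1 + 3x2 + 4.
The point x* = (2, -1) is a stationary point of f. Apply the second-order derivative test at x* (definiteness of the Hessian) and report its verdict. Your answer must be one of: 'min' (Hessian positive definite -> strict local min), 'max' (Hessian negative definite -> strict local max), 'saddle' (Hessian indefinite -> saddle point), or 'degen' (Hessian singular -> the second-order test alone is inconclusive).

Compute the Hessian H = grad^2 f:
  H = [[1, 3], [3, 9]]
Verify stationarity: grad f(x*) = H x* + g = (0, 0).
Eigenvalues of H: 0, 10.
H has a zero eigenvalue (singular; positive semidefinite but not definite), so H is neither positive definite, negative definite, nor indefinite. The second-order test alone is inconclusive -> degen.
(Indeed, f is constant along the null direction of H through x*, so x* is not a strict local extremum.)

degen


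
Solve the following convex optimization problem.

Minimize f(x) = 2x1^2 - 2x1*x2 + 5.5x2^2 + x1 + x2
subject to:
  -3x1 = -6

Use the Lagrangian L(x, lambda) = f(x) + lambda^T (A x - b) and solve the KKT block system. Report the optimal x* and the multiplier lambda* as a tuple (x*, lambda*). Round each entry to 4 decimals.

Form the Lagrangian:
  L(x, lambda) = (1/2) x^T Q x + c^T x + lambda^T (A x - b)
Stationarity (grad_x L = 0): Q x + c + A^T lambda = 0.
Primal feasibility: A x = b.

This gives the KKT block system:
  [ Q   A^T ] [ x     ]   [-c ]
  [ A    0  ] [ lambda ] = [ b ]

Solving the linear system:
  x*      = (2, 0.2727)
  lambda* = (2.8182)
  f(x*)   = 9.5909

x* = (2, 0.2727), lambda* = (2.8182)


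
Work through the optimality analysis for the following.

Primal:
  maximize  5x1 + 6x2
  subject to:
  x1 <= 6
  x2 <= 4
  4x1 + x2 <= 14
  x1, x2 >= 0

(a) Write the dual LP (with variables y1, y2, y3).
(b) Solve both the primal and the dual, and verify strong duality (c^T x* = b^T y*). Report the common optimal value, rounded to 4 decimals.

The standard primal-dual pair for 'max c^T x s.t. A x <= b, x >= 0' is:
  Dual:  min b^T y  s.t.  A^T y >= c,  y >= 0.

So the dual LP is:
  minimize  6y1 + 4y2 + 14y3
  subject to:
    y1 + 4y3 >= 5
    y2 + y3 >= 6
    y1, y2, y3 >= 0

Solving the primal: x* = (2.5, 4).
  primal value c^T x* = 36.5.
Solving the dual: y* = (0, 4.75, 1.25).
  dual value b^T y* = 36.5.
Strong duality: c^T x* = b^T y*. Confirmed.

36.5


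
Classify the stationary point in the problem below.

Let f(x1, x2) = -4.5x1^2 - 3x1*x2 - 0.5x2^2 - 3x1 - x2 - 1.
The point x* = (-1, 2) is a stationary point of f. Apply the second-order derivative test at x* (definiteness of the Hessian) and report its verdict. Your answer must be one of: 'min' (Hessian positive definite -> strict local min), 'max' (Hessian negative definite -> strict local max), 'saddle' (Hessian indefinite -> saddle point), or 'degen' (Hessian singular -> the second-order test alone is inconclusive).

Compute the Hessian H = grad^2 f:
  H = [[-9, -3], [-3, -1]]
Verify stationarity: grad f(x*) = H x* + g = (0, 0).
Eigenvalues of H: -10, 0.
H has a zero eigenvalue (singular; negative semidefinite but not definite), so H is neither positive definite, negative definite, nor indefinite. The second-order test alone is inconclusive -> degen.
(Indeed, f is constant along the null direction of H through x*, so x* is not a strict local extremum.)

degen


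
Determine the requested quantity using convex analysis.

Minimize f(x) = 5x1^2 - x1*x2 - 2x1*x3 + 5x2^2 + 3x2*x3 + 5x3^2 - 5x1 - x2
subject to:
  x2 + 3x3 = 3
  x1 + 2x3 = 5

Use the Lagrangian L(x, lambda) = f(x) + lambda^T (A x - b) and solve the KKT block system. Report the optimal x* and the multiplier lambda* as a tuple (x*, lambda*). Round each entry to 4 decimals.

Form the Lagrangian:
  L(x, lambda) = (1/2) x^T Q x + c^T x + lambda^T (A x - b)
Stationarity (grad_x L = 0): Q x + c + A^T lambda = 0.
Primal feasibility: A x = b.

This gives the KKT block system:
  [ Q   A^T ] [ x     ]   [-c ]
  [ A    0  ] [ lambda ] = [ b ]

Solving the linear system:
  x*      = (2.339, -0.9915, 1.3305)
  lambda* = (9.2627, -16.7203)
  f(x*)   = 22.5551

x* = (2.339, -0.9915, 1.3305), lambda* = (9.2627, -16.7203)


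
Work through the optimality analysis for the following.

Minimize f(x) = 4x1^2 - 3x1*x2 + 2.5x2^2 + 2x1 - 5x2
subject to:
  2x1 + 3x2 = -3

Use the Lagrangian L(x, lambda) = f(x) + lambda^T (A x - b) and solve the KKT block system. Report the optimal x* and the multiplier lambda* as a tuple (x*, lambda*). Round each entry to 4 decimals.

Form the Lagrangian:
  L(x, lambda) = (1/2) x^T Q x + c^T x + lambda^T (A x - b)
Stationarity (grad_x L = 0): Q x + c + A^T lambda = 0.
Primal feasibility: A x = b.

This gives the KKT block system:
  [ Q   A^T ] [ x     ]   [-c ]
  [ A    0  ] [ lambda ] = [ b ]

Solving the linear system:
  x*      = (-0.8203, -0.4531)
  lambda* = (1.6016)
  f(x*)   = 2.7148

x* = (-0.8203, -0.4531), lambda* = (1.6016)


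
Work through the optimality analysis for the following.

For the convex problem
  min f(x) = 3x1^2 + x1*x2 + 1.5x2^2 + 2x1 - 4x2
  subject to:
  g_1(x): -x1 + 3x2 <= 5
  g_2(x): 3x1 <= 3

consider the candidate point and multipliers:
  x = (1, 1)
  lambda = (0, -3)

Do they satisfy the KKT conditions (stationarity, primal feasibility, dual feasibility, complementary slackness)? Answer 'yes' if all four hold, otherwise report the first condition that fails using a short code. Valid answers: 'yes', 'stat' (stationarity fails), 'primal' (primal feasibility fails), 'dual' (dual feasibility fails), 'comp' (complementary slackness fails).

Gradient of f: grad f(x) = Q x + c = (9, 0)
Constraint values g_i(x) = a_i^T x - b_i:
  g_1((1, 1)) = -3
  g_2((1, 1)) = 0
Stationarity residual: grad f(x) + sum_i lambda_i a_i = (0, 0)
  -> stationarity OK
Primal feasibility (all g_i <= 0): OK
Dual feasibility (all lambda_i >= 0): FAILS
Complementary slackness (lambda_i * g_i(x) = 0 for all i): OK

Verdict: the first failing condition is dual_feasibility -> dual.

dual


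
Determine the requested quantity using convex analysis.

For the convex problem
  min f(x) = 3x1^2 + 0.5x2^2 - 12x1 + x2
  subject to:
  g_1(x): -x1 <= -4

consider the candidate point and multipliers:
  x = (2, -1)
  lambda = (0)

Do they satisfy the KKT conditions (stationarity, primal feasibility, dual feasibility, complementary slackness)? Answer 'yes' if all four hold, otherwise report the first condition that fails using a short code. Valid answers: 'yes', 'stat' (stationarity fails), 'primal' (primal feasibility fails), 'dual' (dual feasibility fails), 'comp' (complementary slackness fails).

Gradient of f: grad f(x) = Q x + c = (0, 0)
Constraint values g_i(x) = a_i^T x - b_i:
  g_1((2, -1)) = 2
Stationarity residual: grad f(x) + sum_i lambda_i a_i = (0, 0)
  -> stationarity OK
Primal feasibility (all g_i <= 0): FAILS
Dual feasibility (all lambda_i >= 0): OK
Complementary slackness (lambda_i * g_i(x) = 0 for all i): OK

Verdict: the first failing condition is primal_feasibility -> primal.

primal


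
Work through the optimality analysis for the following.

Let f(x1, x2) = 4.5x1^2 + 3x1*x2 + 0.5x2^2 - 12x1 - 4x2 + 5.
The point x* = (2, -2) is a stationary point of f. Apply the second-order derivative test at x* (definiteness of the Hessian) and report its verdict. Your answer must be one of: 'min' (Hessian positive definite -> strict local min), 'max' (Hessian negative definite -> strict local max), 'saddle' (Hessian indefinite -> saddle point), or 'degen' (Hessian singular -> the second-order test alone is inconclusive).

Compute the Hessian H = grad^2 f:
  H = [[9, 3], [3, 1]]
Verify stationarity: grad f(x*) = H x* + g = (0, 0).
Eigenvalues of H: 0, 10.
H has a zero eigenvalue (singular; positive semidefinite but not definite), so H is neither positive definite, negative definite, nor indefinite. The second-order test alone is inconclusive -> degen.
(Indeed, f is constant along the null direction of H through x*, so x* is not a strict local extremum.)

degen


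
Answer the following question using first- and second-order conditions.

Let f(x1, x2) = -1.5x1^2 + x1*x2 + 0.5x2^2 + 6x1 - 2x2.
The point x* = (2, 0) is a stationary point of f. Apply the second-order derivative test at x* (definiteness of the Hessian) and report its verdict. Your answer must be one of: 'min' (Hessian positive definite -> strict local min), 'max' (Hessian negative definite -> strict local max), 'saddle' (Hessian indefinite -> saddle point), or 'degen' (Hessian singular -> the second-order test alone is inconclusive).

Compute the Hessian H = grad^2 f:
  H = [[-3, 1], [1, 1]]
Verify stationarity: grad f(x*) = H x* + g = (0, 0).
Eigenvalues of H: -3.2361, 1.2361.
Eigenvalues have mixed signs, so H is indefinite -> x* is a saddle point.

saddle


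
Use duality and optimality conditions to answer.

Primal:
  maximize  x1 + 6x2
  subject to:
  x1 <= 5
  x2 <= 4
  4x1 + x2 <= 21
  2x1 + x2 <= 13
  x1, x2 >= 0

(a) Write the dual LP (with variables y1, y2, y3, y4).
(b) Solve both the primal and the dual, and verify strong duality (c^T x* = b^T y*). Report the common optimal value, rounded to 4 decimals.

The standard primal-dual pair for 'max c^T x s.t. A x <= b, x >= 0' is:
  Dual:  min b^T y  s.t.  A^T y >= c,  y >= 0.

So the dual LP is:
  minimize  5y1 + 4y2 + 21y3 + 13y4
  subject to:
    y1 + 4y3 + 2y4 >= 1
    y2 + y3 + y4 >= 6
    y1, y2, y3, y4 >= 0

Solving the primal: x* = (4.25, 4).
  primal value c^T x* = 28.25.
Solving the dual: y* = (0, 5.75, 0.25, 0).
  dual value b^T y* = 28.25.
Strong duality: c^T x* = b^T y*. Confirmed.

28.25


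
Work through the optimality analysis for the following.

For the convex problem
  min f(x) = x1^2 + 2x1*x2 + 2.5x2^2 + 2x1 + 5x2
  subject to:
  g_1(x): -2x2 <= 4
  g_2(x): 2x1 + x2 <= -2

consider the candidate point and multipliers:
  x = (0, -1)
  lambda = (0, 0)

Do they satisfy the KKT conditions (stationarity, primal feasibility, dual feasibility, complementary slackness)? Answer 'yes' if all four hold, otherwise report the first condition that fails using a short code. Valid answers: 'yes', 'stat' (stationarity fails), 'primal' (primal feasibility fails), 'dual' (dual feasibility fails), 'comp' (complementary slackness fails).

Gradient of f: grad f(x) = Q x + c = (0, 0)
Constraint values g_i(x) = a_i^T x - b_i:
  g_1((0, -1)) = -2
  g_2((0, -1)) = 1
Stationarity residual: grad f(x) + sum_i lambda_i a_i = (0, 0)
  -> stationarity OK
Primal feasibility (all g_i <= 0): FAILS
Dual feasibility (all lambda_i >= 0): OK
Complementary slackness (lambda_i * g_i(x) = 0 for all i): OK

Verdict: the first failing condition is primal_feasibility -> primal.

primal


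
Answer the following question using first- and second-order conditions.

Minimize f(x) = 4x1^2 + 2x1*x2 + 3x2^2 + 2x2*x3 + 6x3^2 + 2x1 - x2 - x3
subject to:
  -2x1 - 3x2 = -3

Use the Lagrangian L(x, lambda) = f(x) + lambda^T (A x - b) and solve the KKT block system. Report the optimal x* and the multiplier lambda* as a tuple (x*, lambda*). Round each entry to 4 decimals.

Form the Lagrangian:
  L(x, lambda) = (1/2) x^T Q x + c^T x + lambda^T (A x - b)
Stationarity (grad_x L = 0): Q x + c + A^T lambda = 0.
Primal feasibility: A x = b.

This gives the KKT block system:
  [ Q   A^T ] [ x     ]   [-c ]
  [ A    0  ] [ lambda ] = [ b ]

Solving the linear system:
  x*      = (-0.0991, 1.066, -0.0943)
  lambda* = (1.6698)
  f(x*)   = 1.9198

x* = (-0.0991, 1.066, -0.0943), lambda* = (1.6698)


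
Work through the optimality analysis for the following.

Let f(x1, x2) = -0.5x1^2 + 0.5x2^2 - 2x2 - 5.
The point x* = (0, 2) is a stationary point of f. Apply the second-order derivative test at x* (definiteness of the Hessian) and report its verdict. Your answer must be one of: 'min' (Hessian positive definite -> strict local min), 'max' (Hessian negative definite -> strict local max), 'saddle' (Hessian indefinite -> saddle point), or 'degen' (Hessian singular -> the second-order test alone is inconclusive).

Compute the Hessian H = grad^2 f:
  H = [[-1, 0], [0, 1]]
Verify stationarity: grad f(x*) = H x* + g = (0, 0).
Eigenvalues of H: -1, 1.
Eigenvalues have mixed signs, so H is indefinite -> x* is a saddle point.

saddle


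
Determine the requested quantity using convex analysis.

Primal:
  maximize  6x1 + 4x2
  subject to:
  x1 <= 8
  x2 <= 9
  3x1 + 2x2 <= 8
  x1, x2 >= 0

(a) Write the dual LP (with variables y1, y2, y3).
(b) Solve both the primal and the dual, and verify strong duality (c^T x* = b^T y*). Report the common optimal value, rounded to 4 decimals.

The standard primal-dual pair for 'max c^T x s.t. A x <= b, x >= 0' is:
  Dual:  min b^T y  s.t.  A^T y >= c,  y >= 0.

So the dual LP is:
  minimize  8y1 + 9y2 + 8y3
  subject to:
    y1 + 3y3 >= 6
    y2 + 2y3 >= 4
    y1, y2, y3 >= 0

Solving the primal: x* = (2.6667, 0).
  primal value c^T x* = 16.
Solving the dual: y* = (0, 0, 2).
  dual value b^T y* = 16.
Strong duality: c^T x* = b^T y*. Confirmed.

16


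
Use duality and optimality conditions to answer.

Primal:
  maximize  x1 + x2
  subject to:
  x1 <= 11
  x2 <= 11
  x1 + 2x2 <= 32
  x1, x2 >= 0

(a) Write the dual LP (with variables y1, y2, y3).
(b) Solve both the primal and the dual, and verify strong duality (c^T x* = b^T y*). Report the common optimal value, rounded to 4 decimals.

The standard primal-dual pair for 'max c^T x s.t. A x <= b, x >= 0' is:
  Dual:  min b^T y  s.t.  A^T y >= c,  y >= 0.

So the dual LP is:
  minimize  11y1 + 11y2 + 32y3
  subject to:
    y1 + y3 >= 1
    y2 + 2y3 >= 1
    y1, y2, y3 >= 0

Solving the primal: x* = (11, 10.5).
  primal value c^T x* = 21.5.
Solving the dual: y* = (0.5, 0, 0.5).
  dual value b^T y* = 21.5.
Strong duality: c^T x* = b^T y*. Confirmed.

21.5


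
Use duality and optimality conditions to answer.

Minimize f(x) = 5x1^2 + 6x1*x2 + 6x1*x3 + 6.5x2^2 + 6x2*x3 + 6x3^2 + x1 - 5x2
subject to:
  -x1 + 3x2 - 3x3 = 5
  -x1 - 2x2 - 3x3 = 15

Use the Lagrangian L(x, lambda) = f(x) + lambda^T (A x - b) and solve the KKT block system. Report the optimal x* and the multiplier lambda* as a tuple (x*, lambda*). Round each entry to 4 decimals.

Form the Lagrangian:
  L(x, lambda) = (1/2) x^T Q x + c^T x + lambda^T (A x - b)
Stationarity (grad_x L = 0): Q x + c + A^T lambda = 0.
Primal feasibility: A x = b.

This gives the KKT block system:
  [ Q   A^T ] [ x     ]   [-c ]
  [ A    0  ] [ lambda ] = [ b ]

Solving the linear system:
  x*      = (1.9545, -2, -4.3182)
  lambda* = (2.0909, -19.4545)
  f(x*)   = 146.6591

x* = (1.9545, -2, -4.3182), lambda* = (2.0909, -19.4545)


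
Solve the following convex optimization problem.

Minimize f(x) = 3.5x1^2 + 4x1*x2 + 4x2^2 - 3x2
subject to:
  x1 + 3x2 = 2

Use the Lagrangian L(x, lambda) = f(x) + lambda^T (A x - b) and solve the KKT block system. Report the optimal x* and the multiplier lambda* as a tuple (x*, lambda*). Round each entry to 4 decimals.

Form the Lagrangian:
  L(x, lambda) = (1/2) x^T Q x + c^T x + lambda^T (A x - b)
Stationarity (grad_x L = 0): Q x + c + A^T lambda = 0.
Primal feasibility: A x = b.

This gives the KKT block system:
  [ Q   A^T ] [ x     ]   [-c ]
  [ A    0  ] [ lambda ] = [ b ]

Solving the linear system:
  x*      = (-0.3617, 0.7872)
  lambda* = (-0.617)
  f(x*)   = -0.5638

x* = (-0.3617, 0.7872), lambda* = (-0.617)


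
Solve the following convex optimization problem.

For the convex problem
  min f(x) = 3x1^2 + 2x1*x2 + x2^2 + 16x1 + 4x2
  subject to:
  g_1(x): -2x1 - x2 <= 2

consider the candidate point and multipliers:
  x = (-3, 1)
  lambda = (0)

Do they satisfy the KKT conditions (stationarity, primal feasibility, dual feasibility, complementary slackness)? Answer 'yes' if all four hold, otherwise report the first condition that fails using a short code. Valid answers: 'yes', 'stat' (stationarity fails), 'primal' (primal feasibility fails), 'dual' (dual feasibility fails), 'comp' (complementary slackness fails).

Gradient of f: grad f(x) = Q x + c = (0, 0)
Constraint values g_i(x) = a_i^T x - b_i:
  g_1((-3, 1)) = 3
Stationarity residual: grad f(x) + sum_i lambda_i a_i = (0, 0)
  -> stationarity OK
Primal feasibility (all g_i <= 0): FAILS
Dual feasibility (all lambda_i >= 0): OK
Complementary slackness (lambda_i * g_i(x) = 0 for all i): OK

Verdict: the first failing condition is primal_feasibility -> primal.

primal
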